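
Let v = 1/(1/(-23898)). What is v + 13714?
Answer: -10184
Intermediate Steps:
v = -23898 (v = 1/(-1/23898) = -23898)
v + 13714 = -23898 + 13714 = -10184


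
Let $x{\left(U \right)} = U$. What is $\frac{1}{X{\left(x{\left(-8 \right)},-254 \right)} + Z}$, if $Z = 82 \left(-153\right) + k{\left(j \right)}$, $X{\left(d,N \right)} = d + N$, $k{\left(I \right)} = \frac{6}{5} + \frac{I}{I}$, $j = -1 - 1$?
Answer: $- \frac{5}{64029} \approx -7.809 \cdot 10^{-5}$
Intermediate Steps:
$j = -2$
$k{\left(I \right)} = \frac{11}{5}$ ($k{\left(I \right)} = 6 \cdot \frac{1}{5} + 1 = \frac{6}{5} + 1 = \frac{11}{5}$)
$X{\left(d,N \right)} = N + d$
$Z = - \frac{62719}{5}$ ($Z = 82 \left(-153\right) + \frac{11}{5} = -12546 + \frac{11}{5} = - \frac{62719}{5} \approx -12544.0$)
$\frac{1}{X{\left(x{\left(-8 \right)},-254 \right)} + Z} = \frac{1}{\left(-254 - 8\right) - \frac{62719}{5}} = \frac{1}{-262 - \frac{62719}{5}} = \frac{1}{- \frac{64029}{5}} = - \frac{5}{64029}$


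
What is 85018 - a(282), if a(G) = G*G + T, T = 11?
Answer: 5483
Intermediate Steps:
a(G) = 11 + G**2 (a(G) = G*G + 11 = G**2 + 11 = 11 + G**2)
85018 - a(282) = 85018 - (11 + 282**2) = 85018 - (11 + 79524) = 85018 - 1*79535 = 85018 - 79535 = 5483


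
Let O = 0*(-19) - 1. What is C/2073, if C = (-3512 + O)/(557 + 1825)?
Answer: -1171/1645962 ≈ -0.00071144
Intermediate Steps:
O = -1 (O = 0 - 1 = -1)
C = -1171/794 (C = (-3512 - 1)/(557 + 1825) = -3513/2382 = -3513*1/2382 = -1171/794 ≈ -1.4748)
C/2073 = -1171/794/2073 = -1171/794*1/2073 = -1171/1645962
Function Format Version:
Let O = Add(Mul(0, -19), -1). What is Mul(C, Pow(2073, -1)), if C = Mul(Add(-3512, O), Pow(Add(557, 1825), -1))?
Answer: Rational(-1171, 1645962) ≈ -0.00071144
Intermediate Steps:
O = -1 (O = Add(0, -1) = -1)
C = Rational(-1171, 794) (C = Mul(Add(-3512, -1), Pow(Add(557, 1825), -1)) = Mul(-3513, Pow(2382, -1)) = Mul(-3513, Rational(1, 2382)) = Rational(-1171, 794) ≈ -1.4748)
Mul(C, Pow(2073, -1)) = Mul(Rational(-1171, 794), Pow(2073, -1)) = Mul(Rational(-1171, 794), Rational(1, 2073)) = Rational(-1171, 1645962)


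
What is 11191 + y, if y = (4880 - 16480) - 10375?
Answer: -10784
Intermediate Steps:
y = -21975 (y = -11600 - 10375 = -21975)
11191 + y = 11191 - 21975 = -10784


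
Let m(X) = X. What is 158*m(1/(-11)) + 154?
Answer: 1536/11 ≈ 139.64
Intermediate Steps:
158*m(1/(-11)) + 154 = 158/(-11) + 154 = 158*(-1/11) + 154 = -158/11 + 154 = 1536/11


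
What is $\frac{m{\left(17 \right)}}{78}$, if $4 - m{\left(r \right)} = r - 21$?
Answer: $\frac{4}{39} \approx 0.10256$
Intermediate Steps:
$m{\left(r \right)} = 25 - r$ ($m{\left(r \right)} = 4 - \left(r - 21\right) = 4 - \left(-21 + r\right) = 25 - r$)
$\frac{m{\left(17 \right)}}{78} = \frac{25 - 17}{78} = \left(25 - 17\right) \frac{1}{78} = 8 \cdot \frac{1}{78} = \frac{4}{39}$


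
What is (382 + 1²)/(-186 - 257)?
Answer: -383/443 ≈ -0.86456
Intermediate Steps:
(382 + 1²)/(-186 - 257) = (382 + 1)/(-443) = 383*(-1/443) = -383/443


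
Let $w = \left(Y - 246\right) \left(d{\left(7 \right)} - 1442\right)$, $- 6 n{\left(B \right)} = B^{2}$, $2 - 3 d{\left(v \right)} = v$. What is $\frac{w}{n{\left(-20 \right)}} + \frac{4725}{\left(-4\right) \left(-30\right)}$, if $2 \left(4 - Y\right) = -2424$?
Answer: $\frac{841789}{40} \approx 21045.0$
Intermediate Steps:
$Y = 1216$ ($Y = 4 - -1212 = 4 + 1212 = 1216$)
$d{\left(v \right)} = \frac{2}{3} - \frac{v}{3}$
$n{\left(B \right)} = - \frac{B^{2}}{6}$
$w = - \frac{4201070}{3}$ ($w = \left(1216 - 246\right) \left(\left(\frac{2}{3} - \frac{7}{3}\right) - 1442\right) = 970 \left(\left(\frac{2}{3} - \frac{7}{3}\right) - 1442\right) = 970 \left(- \frac{5}{3} - 1442\right) = 970 \left(- \frac{4331}{3}\right) = - \frac{4201070}{3} \approx -1.4004 \cdot 10^{6}$)
$\frac{w}{n{\left(-20 \right)}} + \frac{4725}{\left(-4\right) \left(-30\right)} = - \frac{4201070}{3 \left(- \frac{\left(-20\right)^{2}}{6}\right)} + \frac{4725}{\left(-4\right) \left(-30\right)} = - \frac{4201070}{3 \left(\left(- \frac{1}{6}\right) 400\right)} + \frac{4725}{120} = - \frac{4201070}{3 \left(- \frac{200}{3}\right)} + 4725 \cdot \frac{1}{120} = \left(- \frac{4201070}{3}\right) \left(- \frac{3}{200}\right) + \frac{315}{8} = \frac{420107}{20} + \frac{315}{8} = \frac{841789}{40}$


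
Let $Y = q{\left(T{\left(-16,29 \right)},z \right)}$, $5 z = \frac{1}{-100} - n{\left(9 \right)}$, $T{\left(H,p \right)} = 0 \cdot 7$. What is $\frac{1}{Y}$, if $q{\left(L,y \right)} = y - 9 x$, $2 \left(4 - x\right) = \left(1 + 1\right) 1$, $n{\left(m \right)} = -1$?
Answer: $- \frac{500}{13401} \approx -0.037311$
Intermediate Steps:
$T{\left(H,p \right)} = 0$
$x = 3$ ($x = 4 - \frac{\left(1 + 1\right) 1}{2} = 4 - \frac{2 \cdot 1}{2} = 4 - 1 = 3$)
$z = \frac{99}{500}$ ($z = \frac{\frac{1}{-100} - -1}{5} = \frac{- \frac{1}{100} + 1}{5} = \frac{1}{5} \cdot \frac{99}{100} = \frac{99}{500} \approx 0.198$)
$q{\left(L,y \right)} = -27 + y$ ($q{\left(L,y \right)} = y - 27 = -27 + y$)
$Y = - \frac{13401}{500}$ ($Y = -27 + \frac{99}{500} = - \frac{13401}{500} \approx -26.802$)
$\frac{1}{Y} = \frac{1}{- \frac{13401}{500}} = - \frac{500}{13401}$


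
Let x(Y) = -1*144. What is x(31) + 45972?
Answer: 45828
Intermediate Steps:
x(Y) = -144
x(31) + 45972 = -144 + 45972 = 45828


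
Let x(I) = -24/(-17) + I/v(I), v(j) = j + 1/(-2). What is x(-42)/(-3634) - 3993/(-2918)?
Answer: 36258897/26510030 ≈ 1.3677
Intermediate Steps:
v(j) = -1/2 + j (v(j) = j - 1/2 = -1/2 + j)
x(I) = 24/17 + I/(-1/2 + I) (x(I) = -24/(-17) + I/(-1/2 + I) = -24*(-1/17) + I/(-1/2 + I) = 24/17 + I/(-1/2 + I))
x(-42)/(-3634) - 3993/(-2918) = (2*(-12 + 41*(-42))/(17*(-1 + 2*(-42))))/(-3634) - 3993/(-2918) = (2*(-12 - 1722)/(17*(-1 - 84)))*(-1/3634) - 3993*(-1/2918) = ((2/17)*(-1734)/(-85))*(-1/3634) + 3993/2918 = ((2/17)*(-1/85)*(-1734))*(-1/3634) + 3993/2918 = (12/5)*(-1/3634) + 3993/2918 = -6/9085 + 3993/2918 = 36258897/26510030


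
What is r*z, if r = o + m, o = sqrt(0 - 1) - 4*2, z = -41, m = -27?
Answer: 1435 - 41*I ≈ 1435.0 - 41.0*I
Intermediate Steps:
o = -8 + I (o = sqrt(-1) - 8 = I - 8 = -8 + I ≈ -8.0 + 1.0*I)
r = -35 + I (r = (-8 + I) - 27 = -35 + I ≈ -35.0 + 1.0*I)
r*z = (-35 + I)*(-41) = 1435 - 41*I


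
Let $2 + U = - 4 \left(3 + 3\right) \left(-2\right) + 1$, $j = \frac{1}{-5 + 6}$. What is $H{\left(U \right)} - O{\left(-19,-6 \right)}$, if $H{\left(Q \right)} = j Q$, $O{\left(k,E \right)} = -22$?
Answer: $69$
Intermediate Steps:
$j = 1$ ($j = 1^{-1} = 1$)
$U = 47$ ($U = -2 + \left(- 4 \left(3 + 3\right) \left(-2\right) + 1\right) = -2 + \left(\left(-4\right) 6 \left(-2\right) + 1\right) = -2 + \left(\left(-24\right) \left(-2\right) + 1\right) = -2 + \left(48 + 1\right) = -2 + 49 = 47$)
$H{\left(Q \right)} = Q$ ($H{\left(Q \right)} = 1 Q = Q$)
$H{\left(U \right)} - O{\left(-19,-6 \right)} = 47 - -22 = 47 + 22 = 69$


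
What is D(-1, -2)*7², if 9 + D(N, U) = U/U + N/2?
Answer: -833/2 ≈ -416.50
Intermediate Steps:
D(N, U) = -8 + N/2 (D(N, U) = -9 + (U/U + N/2) = -9 + (1 + N*(½)) = -9 + (1 + N/2) = -8 + N/2)
D(-1, -2)*7² = (-8 + (½)*(-1))*7² = (-8 - ½)*49 = -17/2*49 = -833/2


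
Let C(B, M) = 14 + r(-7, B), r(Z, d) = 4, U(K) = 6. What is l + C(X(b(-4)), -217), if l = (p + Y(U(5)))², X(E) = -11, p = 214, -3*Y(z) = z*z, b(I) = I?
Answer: 40822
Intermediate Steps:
Y(z) = -z²/3 (Y(z) = -z*z/3 = -z²/3)
C(B, M) = 18 (C(B, M) = 14 + 4 = 18)
l = 40804 (l = (214 - ⅓*6²)² = (214 - ⅓*36)² = (214 - 12)² = 202² = 40804)
l + C(X(b(-4)), -217) = 40804 + 18 = 40822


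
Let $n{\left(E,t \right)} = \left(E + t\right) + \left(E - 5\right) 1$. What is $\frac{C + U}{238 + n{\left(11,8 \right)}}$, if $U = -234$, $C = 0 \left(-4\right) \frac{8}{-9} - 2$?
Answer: $- \frac{236}{263} \approx -0.89734$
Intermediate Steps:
$n{\left(E,t \right)} = -5 + t + 2 E$ ($n{\left(E,t \right)} = \left(E + t\right) + \left(-5 + E\right) 1 = \left(E + t\right) + \left(-5 + E\right) = -5 + t + 2 E$)
$C = -2$ ($C = 0 \cdot 8 \left(- \frac{1}{9}\right) - 2 = 0 \left(- \frac{8}{9}\right) - 2 = 0 - 2 = -2$)
$\frac{C + U}{238 + n{\left(11,8 \right)}} = \frac{-2 - 234}{238 + \left(-5 + 8 + 2 \cdot 11\right)} = - \frac{236}{238 + \left(-5 + 8 + 22\right)} = - \frac{236}{238 + 25} = - \frac{236}{263}$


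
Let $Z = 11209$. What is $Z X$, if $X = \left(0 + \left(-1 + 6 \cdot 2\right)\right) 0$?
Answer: $0$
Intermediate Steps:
$X = 0$ ($X = \left(0 + \left(-1 + 12\right)\right) 0 = \left(0 + 11\right) 0 = 11 \cdot 0 = 0$)
$Z X = 11209 \cdot 0 = 0$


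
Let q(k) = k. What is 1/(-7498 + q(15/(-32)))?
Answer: -32/239951 ≈ -0.00013336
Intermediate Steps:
1/(-7498 + q(15/(-32))) = 1/(-7498 + 15/(-32)) = 1/(-7498 + 15*(-1/32)) = 1/(-7498 - 15/32) = 1/(-239951/32) = -32/239951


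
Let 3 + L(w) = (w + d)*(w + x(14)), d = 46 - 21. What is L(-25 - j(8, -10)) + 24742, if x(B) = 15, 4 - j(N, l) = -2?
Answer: 24835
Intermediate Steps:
d = 25
j(N, l) = 6 (j(N, l) = 4 - 1*(-2) = 4 + 2 = 6)
L(w) = -3 + (15 + w)*(25 + w) (L(w) = -3 + (w + 25)*(w + 15) = -3 + (25 + w)*(15 + w) = -3 + (15 + w)*(25 + w))
L(-25 - j(8, -10)) + 24742 = (372 + (-25 - 1*6)² + 40*(-25 - 1*6)) + 24742 = (372 + (-25 - 6)² + 40*(-25 - 6)) + 24742 = (372 + (-31)² + 40*(-31)) + 24742 = (372 + 961 - 1240) + 24742 = 93 + 24742 = 24835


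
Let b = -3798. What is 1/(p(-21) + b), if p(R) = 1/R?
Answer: -21/79759 ≈ -0.00026329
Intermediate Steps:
1/(p(-21) + b) = 1/(1/(-21) - 3798) = 1/(-1/21 - 3798) = 1/(-79759/21) = -21/79759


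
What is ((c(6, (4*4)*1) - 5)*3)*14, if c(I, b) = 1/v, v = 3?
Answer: -196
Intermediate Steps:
c(I, b) = ⅓ (c(I, b) = 1/3 = ⅓)
((c(6, (4*4)*1) - 5)*3)*14 = ((⅓ - 5)*3)*14 = -14/3*3*14 = -14*14 = -196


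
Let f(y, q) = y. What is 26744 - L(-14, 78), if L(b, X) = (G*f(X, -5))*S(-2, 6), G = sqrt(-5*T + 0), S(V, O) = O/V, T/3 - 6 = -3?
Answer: 26744 + 702*I*sqrt(5) ≈ 26744.0 + 1569.7*I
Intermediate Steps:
T = 9 (T = 18 + 3*(-3) = 18 - 9 = 9)
G = 3*I*sqrt(5) (G = sqrt(-5*9 + 0) = sqrt(-45 + 0) = sqrt(-45) = 3*I*sqrt(5) ≈ 6.7082*I)
L(b, X) = -9*I*X*sqrt(5) (L(b, X) = ((3*I*sqrt(5))*X)*(6/(-2)) = (3*I*X*sqrt(5))*(6*(-1/2)) = (3*I*X*sqrt(5))*(-3) = -9*I*X*sqrt(5))
26744 - L(-14, 78) = 26744 - (-9)*I*78*sqrt(5) = 26744 - (-702)*I*sqrt(5) = 26744 + 702*I*sqrt(5)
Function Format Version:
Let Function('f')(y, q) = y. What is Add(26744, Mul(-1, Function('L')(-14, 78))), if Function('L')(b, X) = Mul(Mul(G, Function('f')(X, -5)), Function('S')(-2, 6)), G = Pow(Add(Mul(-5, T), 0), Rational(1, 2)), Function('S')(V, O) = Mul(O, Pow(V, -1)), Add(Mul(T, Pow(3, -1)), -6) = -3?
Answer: Add(26744, Mul(702, I, Pow(5, Rational(1, 2)))) ≈ Add(26744., Mul(1569.7, I))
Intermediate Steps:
T = 9 (T = Add(18, Mul(3, -3)) = Add(18, -9) = 9)
G = Mul(3, I, Pow(5, Rational(1, 2))) (G = Pow(Add(Mul(-5, 9), 0), Rational(1, 2)) = Pow(Add(-45, 0), Rational(1, 2)) = Pow(-45, Rational(1, 2)) = Mul(3, I, Pow(5, Rational(1, 2))) ≈ Mul(6.7082, I))
Function('L')(b, X) = Mul(-9, I, X, Pow(5, Rational(1, 2))) (Function('L')(b, X) = Mul(Mul(Mul(3, I, Pow(5, Rational(1, 2))), X), Mul(6, Pow(-2, -1))) = Mul(Mul(3, I, X, Pow(5, Rational(1, 2))), Mul(6, Rational(-1, 2))) = Mul(Mul(3, I, X, Pow(5, Rational(1, 2))), -3) = Mul(-9, I, X, Pow(5, Rational(1, 2))))
Add(26744, Mul(-1, Function('L')(-14, 78))) = Add(26744, Mul(-1, Mul(-9, I, 78, Pow(5, Rational(1, 2))))) = Add(26744, Mul(-1, Mul(-702, I, Pow(5, Rational(1, 2))))) = Add(26744, Mul(702, I, Pow(5, Rational(1, 2))))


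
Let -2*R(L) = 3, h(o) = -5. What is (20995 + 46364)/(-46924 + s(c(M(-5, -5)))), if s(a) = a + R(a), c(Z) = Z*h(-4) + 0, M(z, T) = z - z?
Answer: -134718/93851 ≈ -1.4354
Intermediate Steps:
M(z, T) = 0
R(L) = -3/2 (R(L) = -½*3 = -3/2)
c(Z) = -5*Z (c(Z) = Z*(-5) + 0 = -5*Z + 0 = -5*Z)
s(a) = -3/2 + a (s(a) = a - 3/2 = -3/2 + a)
(20995 + 46364)/(-46924 + s(c(M(-5, -5)))) = (20995 + 46364)/(-46924 + (-3/2 - 5*0)) = 67359/(-46924 + (-3/2 + 0)) = 67359/(-46924 - 3/2) = 67359/(-93851/2) = 67359*(-2/93851) = -134718/93851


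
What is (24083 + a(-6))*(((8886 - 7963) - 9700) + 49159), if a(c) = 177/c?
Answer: 971328437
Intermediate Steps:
(24083 + a(-6))*(((8886 - 7963) - 9700) + 49159) = (24083 + 177/(-6))*(((8886 - 7963) - 9700) + 49159) = (24083 + 177*(-⅙))*((923 - 9700) + 49159) = (24083 - 59/2)*(-8777 + 49159) = (48107/2)*40382 = 971328437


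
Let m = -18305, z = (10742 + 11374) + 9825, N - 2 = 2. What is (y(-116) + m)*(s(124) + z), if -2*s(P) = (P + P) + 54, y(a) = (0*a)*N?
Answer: -581915950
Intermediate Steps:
N = 4 (N = 2 + 2 = 4)
z = 31941 (z = 22116 + 9825 = 31941)
y(a) = 0 (y(a) = (0*a)*4 = 0*4 = 0)
s(P) = -27 - P (s(P) = -((P + P) + 54)/2 = -(2*P + 54)/2 = -(54 + 2*P)/2 = -27 - P)
(y(-116) + m)*(s(124) + z) = (0 - 18305)*((-27 - 1*124) + 31941) = -18305*((-27 - 124) + 31941) = -18305*(-151 + 31941) = -18305*31790 = -581915950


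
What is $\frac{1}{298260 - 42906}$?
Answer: $\frac{1}{255354} \approx 3.9161 \cdot 10^{-6}$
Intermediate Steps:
$\frac{1}{298260 - 42906} = \frac{1}{255354}$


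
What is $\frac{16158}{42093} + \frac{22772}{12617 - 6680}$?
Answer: $\frac{117163538}{27767349} \approx 4.2195$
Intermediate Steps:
$\frac{16158}{42093} + \frac{22772}{12617 - 6680} = 16158 \cdot \frac{1}{42093} + \frac{22772}{12617 - 6680} = \frac{5386}{14031} + \frac{22772}{5937} = \frac{117163538}{27767349}$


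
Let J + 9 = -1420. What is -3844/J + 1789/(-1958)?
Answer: 4970071/2797982 ≈ 1.7763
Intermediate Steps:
J = -1429 (J = -9 - 1420 = -1429)
-3844/J + 1789/(-1958) = -3844/(-1429) + 1789/(-1958) = -3844*(-1/1429) + 1789*(-1/1958) = 3844/1429 - 1789/1958 = 4970071/2797982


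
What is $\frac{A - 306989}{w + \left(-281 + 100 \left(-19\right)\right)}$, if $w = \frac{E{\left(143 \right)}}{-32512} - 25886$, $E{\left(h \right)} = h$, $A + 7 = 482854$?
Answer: $- \frac{5717495296}{912514447} \approx -6.2656$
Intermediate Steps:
$A = 482847$ ($A = -7 + 482854 = 482847$)
$w = - \frac{841605775}{32512}$ ($w = \frac{143}{-32512} - 25886 = 143 \left(- \frac{1}{32512}\right) - 25886 = - \frac{143}{32512} - 25886 = - \frac{841605775}{32512} \approx -25886.0$)
$\frac{A - 306989}{w + \left(-281 + 100 \left(-19\right)\right)} = \frac{482847 - 306989}{- \frac{841605775}{32512} + \left(-281 + 100 \left(-19\right)\right)} = \frac{175858}{- \frac{841605775}{32512} - 2181} = \frac{175858}{- \frac{912514447}{32512}} = 175858 \left(- \frac{32512}{912514447}\right) = - \frac{5717495296}{912514447}$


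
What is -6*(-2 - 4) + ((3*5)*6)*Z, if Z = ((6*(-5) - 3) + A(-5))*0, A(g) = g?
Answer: 36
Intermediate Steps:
Z = 0 (Z = ((6*(-5) - 3) - 5)*0 = ((-30 - 3) - 5)*0 = (-33 - 5)*0 = -38*0 = 0)
-6*(-2 - 4) + ((3*5)*6)*Z = -6*(-2 - 4) + ((3*5)*6)*0 = -6*(-6) + (15*6)*0 = -1*(-36) + 90*0 = 36 + 0 = 36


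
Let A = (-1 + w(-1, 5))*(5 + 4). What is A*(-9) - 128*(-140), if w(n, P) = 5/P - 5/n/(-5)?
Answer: 18001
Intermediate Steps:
w(n, P) = 1/n + 5/P (w(n, P) = 5/P - 5/n*(-⅕) = 5/P + 1/n = 1/n + 5/P)
A = -9 (A = (-1 + (1/(-1) + 5/5))*(5 + 4) = (-1 + (-1 + 5*(⅕)))*9 = (-1 + (-1 + 1))*9 = (-1 + 0)*9 = -1*9 = -9)
A*(-9) - 128*(-140) = -9*(-9) - 128*(-140) = 81 + 17920 = 18001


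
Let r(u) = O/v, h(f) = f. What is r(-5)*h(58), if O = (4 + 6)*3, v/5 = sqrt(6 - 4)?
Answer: 174*sqrt(2) ≈ 246.07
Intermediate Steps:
v = 5*sqrt(2) (v = 5*sqrt(6 - 4) = 5*sqrt(2) ≈ 7.0711)
O = 30 (O = 10*3 = 30)
r(u) = 3*sqrt(2) (r(u) = 30/((5*sqrt(2))) = 30*(sqrt(2)/10) = 3*sqrt(2))
r(-5)*h(58) = (3*sqrt(2))*58 = 174*sqrt(2)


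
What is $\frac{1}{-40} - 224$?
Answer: $- \frac{8961}{40} \approx -224.02$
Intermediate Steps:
$\frac{1}{-40} - 224 = - \frac{1}{40} - 224 = - \frac{8961}{40}$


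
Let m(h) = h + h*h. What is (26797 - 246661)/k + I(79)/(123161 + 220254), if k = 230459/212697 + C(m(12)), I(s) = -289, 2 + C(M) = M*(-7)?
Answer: 16059533780868269/79830271161485 ≈ 201.17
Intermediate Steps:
m(h) = h + h²
C(M) = -2 - 7*M (C(M) = -2 + M*(-7) = -2 - 7*M)
k = -232460059/212697 (k = 230459/212697 + (-2 - 84*(1 + 12)) = 230459*(1/212697) + (-2 - 84*13) = 230459/212697 + (-2 - 7*156) = 230459/212697 + (-2 - 1092) = 230459/212697 - 1094 = -232460059/212697 ≈ -1092.9)
(26797 - 246661)/k + I(79)/(123161 + 220254) = (26797 - 246661)/(-232460059/212697) - 289/(123161 + 220254) = -219864*(-212697/232460059) - 289/343415 = 46764413208/232460059 - 289*1/343415 = 46764413208/232460059 - 289/343415 = 16059533780868269/79830271161485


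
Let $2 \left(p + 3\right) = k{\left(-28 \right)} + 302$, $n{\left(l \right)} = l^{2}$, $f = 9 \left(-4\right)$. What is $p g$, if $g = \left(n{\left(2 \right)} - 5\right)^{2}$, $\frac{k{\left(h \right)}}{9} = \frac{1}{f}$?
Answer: $\frac{1183}{8} \approx 147.88$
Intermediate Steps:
$f = -36$
$k{\left(h \right)} = - \frac{1}{4}$ ($k{\left(h \right)} = \frac{9}{-36} = 9 \left(- \frac{1}{36}\right) = - \frac{1}{4}$)
$g = 1$ ($g = \left(2^{2} - 5\right)^{2} = \left(4 - 5\right)^{2} = \left(-1\right)^{2} = 1$)
$p = \frac{1183}{8}$ ($p = -3 + \frac{- \frac{1}{4} + 302}{2} = -3 + \frac{1}{2} \cdot \frac{1207}{4} = -3 + \frac{1207}{8} = \frac{1183}{8} \approx 147.88$)
$p g = \frac{1183}{8} \cdot 1 = \frac{1183}{8}$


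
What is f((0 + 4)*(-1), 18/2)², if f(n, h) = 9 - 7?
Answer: 4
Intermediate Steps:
f(n, h) = 2
f((0 + 4)*(-1), 18/2)² = 2² = 4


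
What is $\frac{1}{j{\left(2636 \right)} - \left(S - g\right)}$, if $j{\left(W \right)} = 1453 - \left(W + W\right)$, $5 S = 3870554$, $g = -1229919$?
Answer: $- \frac{5}{10039244} \approx -4.9805 \cdot 10^{-7}$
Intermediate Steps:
$S = \frac{3870554}{5}$ ($S = \frac{1}{5} \cdot 3870554 = \frac{3870554}{5} \approx 7.7411 \cdot 10^{5}$)
$j{\left(W \right)} = 1453 - 2 W$
$\frac{1}{j{\left(2636 \right)} - \left(S - g\right)} = \frac{1}{\left(1453 - 5272\right) - \frac{10020149}{5}} = \frac{1}{-3819 - \frac{10020149}{5}} = \frac{1}{- \frac{10039244}{5}} = - \frac{5}{10039244}$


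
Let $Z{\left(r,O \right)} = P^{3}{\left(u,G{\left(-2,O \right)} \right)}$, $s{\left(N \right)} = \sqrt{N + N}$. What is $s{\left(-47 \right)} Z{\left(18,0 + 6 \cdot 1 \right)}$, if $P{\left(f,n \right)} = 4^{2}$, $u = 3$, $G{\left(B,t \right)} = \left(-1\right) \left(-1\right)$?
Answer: $4096 i \sqrt{94} \approx 39712.0 i$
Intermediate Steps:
$G{\left(B,t \right)} = 1$
$P{\left(f,n \right)} = 16$
$s{\left(N \right)} = \sqrt{2} \sqrt{N}$ ($s{\left(N \right)} = \sqrt{2 N} = \sqrt{2} \sqrt{N}$)
$Z{\left(r,O \right)} = 4096$ ($Z{\left(r,O \right)} = 16^{3} = 4096$)
$s{\left(-47 \right)} Z{\left(18,0 + 6 \cdot 1 \right)} = \sqrt{2} \sqrt{-47} \cdot 4096 = \sqrt{2} i \sqrt{47} \cdot 4096 = i \sqrt{94} \cdot 4096 = 4096 i \sqrt{94}$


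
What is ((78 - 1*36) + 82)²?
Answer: 15376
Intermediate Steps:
((78 - 1*36) + 82)² = ((78 - 36) + 82)² = (42 + 82)² = 124² = 15376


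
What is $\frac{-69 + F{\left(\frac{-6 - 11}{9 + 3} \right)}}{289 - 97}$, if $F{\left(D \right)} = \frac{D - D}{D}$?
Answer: $- \frac{23}{64} \approx -0.35938$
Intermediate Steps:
$F{\left(D \right)} = 0$ ($F{\left(D \right)} = \frac{0}{D} = 0$)
$\frac{-69 + F{\left(\frac{-6 - 11}{9 + 3} \right)}}{289 - 97} = \frac{-69 + 0}{289 - 97} = - \frac{69}{192} = \left(-69\right) \frac{1}{192} = - \frac{23}{64}$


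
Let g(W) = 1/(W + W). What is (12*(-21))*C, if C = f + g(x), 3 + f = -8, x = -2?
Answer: 2835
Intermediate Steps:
f = -11 (f = -3 - 8 = -11)
g(W) = 1/(2*W)
C = -45/4 (C = -11 + (½)/(-2) = -11 + (½)*(-½) = -11 - ¼ = -45/4 ≈ -11.250)
(12*(-21))*C = (12*(-21))*(-45/4) = -252*(-45/4) = 2835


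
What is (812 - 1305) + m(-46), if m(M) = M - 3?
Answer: -542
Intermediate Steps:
m(M) = -3 + M
(812 - 1305) + m(-46) = (812 - 1305) + (-3 - 46) = -493 - 49 = -542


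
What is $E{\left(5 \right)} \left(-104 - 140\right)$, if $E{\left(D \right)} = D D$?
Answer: $-6100$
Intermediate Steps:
$E{\left(D \right)} = D^{2}$
$E{\left(5 \right)} \left(-104 - 140\right) = 5^{2} \left(-104 - 140\right) = 25 \left(-244\right) = -6100$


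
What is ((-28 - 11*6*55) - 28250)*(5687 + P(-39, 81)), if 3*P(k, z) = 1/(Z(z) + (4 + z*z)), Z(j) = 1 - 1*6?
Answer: -297595708099/1640 ≈ -1.8146e+8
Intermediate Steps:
Z(j) = -5 (Z(j) = 1 - 6 = -5)
P(k, z) = 1/(3*(-1 + z²)) (P(k, z) = 1/(3*(-5 + (4 + z*z))) = 1/(3*(-5 + (4 + z²))) = 1/(3*(-1 + z²)))
((-28 - 11*6*55) - 28250)*(5687 + P(-39, 81)) = ((-28 - 11*6*55) - 28250)*(5687 + 1/(3*(-1 + 81²))) = ((-28 - 66*55) - 28250)*(5687 + 1/(3*(-1 + 6561))) = ((-28 - 3630) - 28250)*(5687 + (⅓)/6560) = (-3658 - 28250)*(5687 + (⅓)*(1/6560)) = -31908*(5687 + 1/19680) = -31908*111920161/19680 = -297595708099/1640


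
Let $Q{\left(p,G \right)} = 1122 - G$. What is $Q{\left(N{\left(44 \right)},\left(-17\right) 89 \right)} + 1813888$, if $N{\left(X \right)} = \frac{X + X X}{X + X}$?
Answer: $1816523$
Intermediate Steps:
$N{\left(X \right)} = \frac{X + X^{2}}{2 X}$
$Q{\left(N{\left(44 \right)},\left(-17\right) 89 \right)} + 1813888 = \left(1122 - \left(-17\right) 89\right) + 1813888 = \left(1122 - -1513\right) + 1813888 = \left(1122 + 1513\right) + 1813888 = 2635 + 1813888 = 1816523$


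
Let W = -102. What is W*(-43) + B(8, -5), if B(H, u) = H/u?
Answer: 21922/5 ≈ 4384.4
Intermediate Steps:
W*(-43) + B(8, -5) = -102*(-43) + 8/(-5) = 4386 + 8*(-⅕) = 4386 - 8/5 = 21922/5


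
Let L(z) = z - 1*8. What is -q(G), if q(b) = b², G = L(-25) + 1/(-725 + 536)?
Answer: -38912644/35721 ≈ -1089.3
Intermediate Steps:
L(z) = -8 + z (L(z) = z - 8 = -8 + z)
G = -6238/189 (G = (-8 - 25) + 1/(-725 + 536) = -33 + 1/(-189) = -33 - 1/189 = -6238/189 ≈ -33.005)
-q(G) = -(-6238/189)² = -1*38912644/35721 = -38912644/35721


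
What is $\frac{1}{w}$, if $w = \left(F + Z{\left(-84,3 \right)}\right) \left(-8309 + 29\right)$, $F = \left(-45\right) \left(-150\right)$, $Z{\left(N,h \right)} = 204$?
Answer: $- \frac{1}{57579120} \approx -1.7367 \cdot 10^{-8}$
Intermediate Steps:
$F = 6750$
$w = -57579120$ ($w = \left(6750 + 204\right) \left(-8309 + 29\right) = 6954 \left(-8280\right) = -57579120$)
$\frac{1}{w} = \frac{1}{-57579120} = - \frac{1}{57579120}$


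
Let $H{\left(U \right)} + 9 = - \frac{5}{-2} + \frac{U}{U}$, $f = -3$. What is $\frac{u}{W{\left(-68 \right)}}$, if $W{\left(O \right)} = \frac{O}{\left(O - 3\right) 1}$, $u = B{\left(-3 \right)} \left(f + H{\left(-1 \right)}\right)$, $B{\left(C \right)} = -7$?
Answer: $\frac{497}{8} \approx 62.125$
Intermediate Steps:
$H{\left(U \right)} = - \frac{11}{2}$ ($H{\left(U \right)} = -9 + \left(- \frac{5}{-2} + \frac{U}{U}\right) = -9 + \left(\left(-5\right) \left(- \frac{1}{2}\right) + 1\right) = -9 + \left(\frac{5}{2} + 1\right) = -9 + \frac{7}{2} = - \frac{11}{2}$)
$u = \frac{119}{2}$ ($u = - 7 \left(-3 - \frac{11}{2}\right) = \left(-7\right) \left(- \frac{17}{2}\right) = \frac{119}{2} \approx 59.5$)
$W{\left(O \right)} = \frac{O}{-3 + O}$ ($W{\left(O \right)} = \frac{O}{\left(-3 + O\right) 1} = \frac{O}{-3 + O}$)
$\frac{u}{W{\left(-68 \right)}} = \frac{119}{2 \left(- \frac{68}{-3 - 68}\right)} = \frac{119}{2 \left(- \frac{68}{-71}\right)} = \frac{119}{2 \left(\left(-68\right) \left(- \frac{1}{71}\right)\right)} = \frac{119}{2 \cdot \frac{68}{71}} = \frac{119}{2} \cdot \frac{71}{68} = \frac{497}{8}$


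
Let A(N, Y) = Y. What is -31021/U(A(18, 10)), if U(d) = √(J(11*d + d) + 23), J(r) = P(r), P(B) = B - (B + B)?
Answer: 31021*I*√97/97 ≈ 3149.7*I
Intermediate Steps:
P(B) = -B (P(B) = B - 2*B = -B)
J(r) = -r
U(d) = √(23 - 12*d) (U(d) = √(-(11*d + d) + 23) = √(-12*d + 23) = √(23 - 12*d))
-31021/U(A(18, 10)) = -31021/√(23 - 12*10) = -31021/√(23 - 120) = -31021*(-I*√97/97) = -(-31021)*I*√97/97 = 31021*I*√97/97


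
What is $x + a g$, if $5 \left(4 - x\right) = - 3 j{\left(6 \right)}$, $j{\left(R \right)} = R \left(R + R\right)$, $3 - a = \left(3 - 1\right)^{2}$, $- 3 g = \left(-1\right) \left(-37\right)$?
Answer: $\frac{893}{15} \approx 59.533$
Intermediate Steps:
$g = - \frac{37}{3}$ ($g = - \frac{\left(-1\right) \left(-37\right)}{3} = \left(- \frac{1}{3}\right) 37 = - \frac{37}{3} \approx -12.333$)
$a = -1$ ($a = 3 - \left(3 - 1\right)^{2} = 3 - 2^{2} = 3 - 4 = -1$)
$j{\left(R \right)} = 2 R^{2}$ ($j{\left(R \right)} = R 2 R = 2 R^{2}$)
$x = \frac{236}{5}$ ($x = 4 - \frac{\left(-3\right) 2 \cdot 6^{2}}{5} = 4 - \frac{\left(-3\right) 2 \cdot 36}{5} = 4 - \frac{\left(-3\right) 72}{5} = 4 - - \frac{216}{5} = 4 + \frac{216}{5} = \frac{236}{5} \approx 47.2$)
$x + a g = \frac{236}{5} - - \frac{37}{3} = \frac{236}{5} + \frac{37}{3} = \frac{893}{15}$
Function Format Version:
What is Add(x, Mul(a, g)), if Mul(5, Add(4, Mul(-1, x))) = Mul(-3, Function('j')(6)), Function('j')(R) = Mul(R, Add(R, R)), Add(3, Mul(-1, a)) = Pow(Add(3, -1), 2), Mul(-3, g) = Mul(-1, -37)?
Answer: Rational(893, 15) ≈ 59.533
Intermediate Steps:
g = Rational(-37, 3) (g = Mul(Rational(-1, 3), Mul(-1, -37)) = Mul(Rational(-1, 3), 37) = Rational(-37, 3) ≈ -12.333)
a = -1 (a = Add(3, Mul(-1, Pow(Add(3, -1), 2))) = Add(3, Mul(-1, Pow(2, 2))) = Add(3, Mul(-1, 4)) = Add(3, -4) = -1)
Function('j')(R) = Mul(2, Pow(R, 2)) (Function('j')(R) = Mul(R, Mul(2, R)) = Mul(2, Pow(R, 2)))
x = Rational(236, 5) (x = Add(4, Mul(Rational(-1, 5), Mul(-3, Mul(2, Pow(6, 2))))) = Add(4, Mul(Rational(-1, 5), Mul(-3, Mul(2, 36)))) = Add(4, Mul(Rational(-1, 5), Mul(-3, 72))) = Add(4, Mul(Rational(-1, 5), -216)) = Add(4, Rational(216, 5)) = Rational(236, 5) ≈ 47.200)
Add(x, Mul(a, g)) = Add(Rational(236, 5), Mul(-1, Rational(-37, 3))) = Add(Rational(236, 5), Rational(37, 3)) = Rational(893, 15)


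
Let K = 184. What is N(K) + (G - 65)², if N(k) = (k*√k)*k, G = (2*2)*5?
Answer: 2025 + 67712*√46 ≈ 4.6127e+5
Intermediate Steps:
G = 20 (G = 4*5 = 20)
N(k) = k^(5/2) (N(k) = k^(3/2)*k = k^(5/2))
N(K) + (G - 65)² = 184^(5/2) + (20 - 65)² = 67712*√46 + (-45)² = 67712*√46 + 2025 = 2025 + 67712*√46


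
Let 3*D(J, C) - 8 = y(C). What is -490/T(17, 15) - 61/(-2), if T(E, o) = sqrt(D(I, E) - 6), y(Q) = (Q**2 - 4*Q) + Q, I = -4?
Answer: 61/2 - 245*sqrt(19)/19 ≈ -25.707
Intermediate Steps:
y(Q) = Q**2 - 3*Q
D(J, C) = 8/3 + C*(-3 + C)/3 (D(J, C) = 8/3 + (C*(-3 + C))/3 = 8/3 + C*(-3 + C)/3)
T(E, o) = sqrt(-10/3 + E*(-3 + E)/3) (T(E, o) = sqrt((8/3 + E*(-3 + E)/3) - 6) = sqrt(-10/3 + E*(-3 + E)/3))
-490/T(17, 15) - 61/(-2) = -490*sqrt(3)/sqrt(-10 + 17*(-3 + 17)) - 61/(-2) = -490*sqrt(3)/sqrt(-10 + 17*14) - 61*(-1/2) = -490*sqrt(3)/sqrt(-10 + 238) + 61/2 = -490*sqrt(19)/38 + 61/2 = -245*sqrt(19)/19 + 61/2 = 61/2 - 245*sqrt(19)/19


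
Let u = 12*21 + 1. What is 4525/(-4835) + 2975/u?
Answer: 2647860/244651 ≈ 10.823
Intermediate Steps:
u = 253 (u = 252 + 1 = 253)
4525/(-4835) + 2975/u = 4525/(-4835) + 2975/253 = 4525*(-1/4835) + 2975*(1/253) = -905/967 + 2975/253 = 2647860/244651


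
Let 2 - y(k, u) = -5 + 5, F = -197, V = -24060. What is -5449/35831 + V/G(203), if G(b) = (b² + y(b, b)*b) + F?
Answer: -181296757/247341393 ≈ -0.73298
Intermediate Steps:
y(k, u) = 2 (y(k, u) = 2 - (-5 + 5) = 2 - 1*0 = 2 + 0 = 2)
G(b) = -197 + b² + 2*b (G(b) = (b² + 2*b) - 197 = -197 + b² + 2*b)
-5449/35831 + V/G(203) = -5449/35831 - 24060/(-197 + 203² + 2*203) = -5449*1/35831 - 24060/(-197 + 41209 + 406) = -5449/35831 - 24060/41418 = -5449/35831 - 24060*1/41418 = -5449/35831 - 4010/6903 = -181296757/247341393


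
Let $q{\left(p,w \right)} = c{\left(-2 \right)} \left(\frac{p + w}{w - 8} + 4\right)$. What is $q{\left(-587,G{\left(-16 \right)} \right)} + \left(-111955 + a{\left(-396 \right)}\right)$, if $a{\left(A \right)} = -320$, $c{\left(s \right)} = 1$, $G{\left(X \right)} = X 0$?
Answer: $- \frac{897581}{8} \approx -1.122 \cdot 10^{5}$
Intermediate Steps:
$G{\left(X \right)} = 0$
$q{\left(p,w \right)} = 4 + \frac{p + w}{-8 + w}$ ($q{\left(p,w \right)} = 1 \left(\frac{p + w}{w - 8} + 4\right) = 1 \left(\frac{p + w}{-8 + w} + 4\right) = 1 \left(4 + \frac{p + w}{-8 + w}\right) = 4 + \frac{p + w}{-8 + w}$)
$q{\left(-587,G{\left(-16 \right)} \right)} + \left(-111955 + a{\left(-396 \right)}\right) = \frac{-32 - 587 + 5 \cdot 0}{-8 + 0} - 112275 = \frac{-32 - 587 + 0}{-8} - 112275 = \left(- \frac{1}{8}\right) \left(-619\right) - 112275 = \frac{619}{8} - 112275 = - \frac{897581}{8}$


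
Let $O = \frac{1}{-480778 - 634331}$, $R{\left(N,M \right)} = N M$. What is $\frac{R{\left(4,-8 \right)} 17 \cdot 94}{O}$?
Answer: $57022213824$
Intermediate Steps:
$R{\left(N,M \right)} = M N$
$O = - \frac{1}{1115109}$ ($O = \frac{1}{-1115109} = - \frac{1}{1115109} \approx -8.9677 \cdot 10^{-7}$)
$\frac{R{\left(4,-8 \right)} 17 \cdot 94}{O} = \frac{\left(-8\right) 4 \cdot 17 \cdot 94}{- \frac{1}{1115109}} = \left(-32\right) 17 \cdot 94 \left(-1115109\right) = \left(-544\right) 94 \left(-1115109\right) = \left(-51136\right) \left(-1115109\right) = 57022213824$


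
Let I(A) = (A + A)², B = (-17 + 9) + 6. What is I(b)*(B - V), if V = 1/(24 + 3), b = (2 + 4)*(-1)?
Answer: -880/3 ≈ -293.33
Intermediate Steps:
b = -6 (b = 6*(-1) = -6)
V = 1/27 ≈ 0.037037
B = -2 (B = -8 + 6 = -2)
I(A) = 4*A² (I(A) = (2*A)² = 4*A²)
I(b)*(B - V) = (4*(-6)²)*(-2 - 1*1/27) = (4*36)*(-2 - 1/27) = 144*(-55/27) = -880/3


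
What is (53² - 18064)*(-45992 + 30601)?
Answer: 234789705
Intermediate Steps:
(53² - 18064)*(-45992 + 30601) = (2809 - 18064)*(-15391) = -15255*(-15391) = 234789705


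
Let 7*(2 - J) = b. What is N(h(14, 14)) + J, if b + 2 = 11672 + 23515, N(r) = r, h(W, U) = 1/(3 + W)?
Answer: -597900/119 ≈ -5024.4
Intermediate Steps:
b = 35185 (b = -2 + (11672 + 23515) = -2 + 35187 = 35185)
J = -35171/7 (J = 2 - ⅐*35185 = 2 - 35185/7 = -35171/7 ≈ -5024.4)
N(h(14, 14)) + J = 1/(3 + 14) - 35171/7 = 1/17 - 35171/7 = -597900/119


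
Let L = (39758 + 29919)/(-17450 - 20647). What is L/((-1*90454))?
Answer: 69677/3446026038 ≈ 2.0220e-5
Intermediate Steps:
L = -69677/38097 (L = 69677/(-38097) = 69677*(-1/38097) = -69677/38097 ≈ -1.8289)
L/((-1*90454)) = -69677/(38097*((-1*90454))) = -69677/38097/(-90454) = -69677/38097*(-1/90454) = 69677/3446026038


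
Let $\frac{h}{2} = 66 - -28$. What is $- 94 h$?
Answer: $-17672$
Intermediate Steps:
$h = 188$ ($h = 2 \left(66 - -28\right) = 2 \left(66 + 28\right) = 2 \cdot 94 = 188$)
$- 94 h = \left(-94\right) 188 = -17672$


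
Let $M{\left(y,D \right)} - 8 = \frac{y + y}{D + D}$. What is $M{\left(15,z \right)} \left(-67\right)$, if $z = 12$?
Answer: $- \frac{2479}{4} \approx -619.75$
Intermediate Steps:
$M{\left(y,D \right)} = 8 + \frac{y}{D}$ ($M{\left(y,D \right)} = 8 + \frac{y + y}{D + D} = 8 + \frac{2 y}{2 D} = 8 + 2 y \frac{1}{2 D} = 8 + \frac{y}{D}$)
$M{\left(15,z \right)} \left(-67\right) = \left(8 + \frac{15}{12}\right) \left(-67\right) = \left(8 + 15 \cdot \frac{1}{12}\right) \left(-67\right) = \left(8 + \frac{5}{4}\right) \left(-67\right) = \frac{37}{4} \left(-67\right) = - \frac{2479}{4}$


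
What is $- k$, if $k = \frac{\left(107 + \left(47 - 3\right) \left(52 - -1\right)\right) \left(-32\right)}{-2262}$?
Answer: $- \frac{13008}{377} \approx -34.504$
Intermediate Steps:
$k = \frac{13008}{377}$ ($k = \left(107 + 44 \left(52 + 1\right)\right) \left(-32\right) \left(- \frac{1}{2262}\right) = \left(107 + 44 \cdot 53\right) \left(-32\right) \left(- \frac{1}{2262}\right) = \left(107 + 2332\right) \left(-32\right) \left(- \frac{1}{2262}\right) = 2439 \left(-32\right) \left(- \frac{1}{2262}\right) = \left(-78048\right) \left(- \frac{1}{2262}\right) = \frac{13008}{377} \approx 34.504$)
$- k = \left(-1\right) \frac{13008}{377} = - \frac{13008}{377}$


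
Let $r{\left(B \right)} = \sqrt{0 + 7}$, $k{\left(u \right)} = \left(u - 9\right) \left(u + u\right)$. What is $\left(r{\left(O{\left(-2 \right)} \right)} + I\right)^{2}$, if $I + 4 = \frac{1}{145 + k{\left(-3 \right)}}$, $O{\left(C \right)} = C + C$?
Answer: $\frac{1081312}{47089} - \frac{1734 \sqrt{7}}{217} \approx 1.8215$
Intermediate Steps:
$O{\left(C \right)} = 2 C$
$k{\left(u \right)} = 2 u \left(-9 + u\right)$ ($k{\left(u \right)} = \left(-9 + u\right) 2 u = 2 u \left(-9 + u\right)$)
$r{\left(B \right)} = \sqrt{7}$
$I = - \frac{867}{217}$ ($I = -4 + \frac{1}{145 + 2 \left(-3\right) \left(-9 - 3\right)} = -4 + \frac{1}{145 + 2 \left(-3\right) \left(-12\right)} = -4 + \frac{1}{145 + 72} = -4 + \frac{1}{217} = - \frac{867}{217} \approx -3.9954$)
$\left(r{\left(O{\left(-2 \right)} \right)} + I\right)^{2} = \left(\sqrt{7} - \frac{867}{217}\right)^{2} = \left(- \frac{867}{217} + \sqrt{7}\right)^{2}$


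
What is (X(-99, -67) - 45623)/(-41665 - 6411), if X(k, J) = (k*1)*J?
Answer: 2785/3434 ≈ 0.81101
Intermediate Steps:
X(k, J) = J*k (X(k, J) = k*J = J*k)
(X(-99, -67) - 45623)/(-41665 - 6411) = (-67*(-99) - 45623)/(-41665 - 6411) = (6633 - 45623)/(-48076) = -38990*(-1/48076) = 2785/3434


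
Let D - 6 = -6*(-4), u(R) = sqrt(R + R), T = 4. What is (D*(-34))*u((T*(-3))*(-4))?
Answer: -4080*sqrt(6) ≈ -9993.9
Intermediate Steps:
u(R) = sqrt(2)*sqrt(R) (u(R) = sqrt(2*R) = sqrt(2)*sqrt(R))
D = 30 (D = 6 - 6*(-4) = 6 + 24 = 30)
(D*(-34))*u((T*(-3))*(-4)) = (30*(-34))*(sqrt(2)*sqrt((4*(-3))*(-4))) = -1020*sqrt(2)*sqrt(-12*(-4)) = -1020*sqrt(2)*sqrt(48) = -1020*sqrt(2)*4*sqrt(3) = -4080*sqrt(6)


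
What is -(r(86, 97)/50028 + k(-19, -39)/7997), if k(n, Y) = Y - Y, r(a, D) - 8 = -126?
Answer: 59/25014 ≈ 0.0023587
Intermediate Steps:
r(a, D) = -118 (r(a, D) = 8 - 126 = -118)
k(n, Y) = 0
-(r(86, 97)/50028 + k(-19, -39)/7997) = -(-118/50028 + 0/7997) = -(-118*1/50028 + 0*(1/7997)) = -(-59/25014 + 0) = -1*(-59/25014) = 59/25014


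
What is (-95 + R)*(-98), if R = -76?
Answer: 16758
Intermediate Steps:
(-95 + R)*(-98) = (-95 - 76)*(-98) = -171*(-98) = 16758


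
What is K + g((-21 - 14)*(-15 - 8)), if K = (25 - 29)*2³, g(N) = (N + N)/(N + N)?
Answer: -31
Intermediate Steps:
g(N) = 1 (g(N) = (2*N)/((2*N)) = (2*N)*(1/(2*N)) = 1)
K = -32 (K = -4*8 = -32)
K + g((-21 - 14)*(-15 - 8)) = -32 + 1 = -31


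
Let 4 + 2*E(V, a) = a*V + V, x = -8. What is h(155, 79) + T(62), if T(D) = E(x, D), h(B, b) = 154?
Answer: -100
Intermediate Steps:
E(V, a) = -2 + V/2 + V*a/2 (E(V, a) = -2 + (a*V + V)/2 = -2 + (V*a + V)/2 = -2 + (V + V*a)/2 = -2 + (V/2 + V*a/2) = -2 + V/2 + V*a/2)
T(D) = -6 - 4*D (T(D) = -2 + (½)*(-8) + (½)*(-8)*D = -2 - 4 - 4*D = -6 - 4*D)
h(155, 79) + T(62) = 154 + (-6 - 4*62) = 154 + (-6 - 248) = 154 - 254 = -100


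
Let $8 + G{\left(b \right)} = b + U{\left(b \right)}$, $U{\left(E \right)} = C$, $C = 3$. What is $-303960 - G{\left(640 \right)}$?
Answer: $-304595$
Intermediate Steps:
$U{\left(E \right)} = 3$
$G{\left(b \right)} = -5 + b$ ($G{\left(b \right)} = -8 + \left(b + 3\right) = -8 + \left(3 + b\right) = -5 + b$)
$-303960 - G{\left(640 \right)} = -303960 - \left(-5 + 640\right) = -303960 - 635 = -304595$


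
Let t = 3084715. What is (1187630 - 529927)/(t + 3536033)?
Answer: 657703/6620748 ≈ 0.099340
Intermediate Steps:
(1187630 - 529927)/(t + 3536033) = (1187630 - 529927)/(3084715 + 3536033) = 657703/6620748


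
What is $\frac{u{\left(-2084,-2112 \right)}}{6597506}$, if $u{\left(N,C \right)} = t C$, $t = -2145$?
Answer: $\frac{2265120}{3298753} \approx 0.68666$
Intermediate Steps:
$u{\left(N,C \right)} = - 2145 C$
$\frac{u{\left(-2084,-2112 \right)}}{6597506} = \frac{\left(-2145\right) \left(-2112\right)}{6597506} = 4530240 \cdot \frac{1}{6597506} = \frac{2265120}{3298753}$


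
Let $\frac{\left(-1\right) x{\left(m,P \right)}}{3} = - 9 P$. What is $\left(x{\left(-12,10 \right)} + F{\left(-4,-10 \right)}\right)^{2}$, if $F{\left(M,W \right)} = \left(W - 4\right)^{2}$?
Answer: $217156$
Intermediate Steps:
$x{\left(m,P \right)} = 27 P$ ($x{\left(m,P \right)} = - 3 \left(- 9 P\right) = 27 P$)
$F{\left(M,W \right)} = \left(-4 + W\right)^{2}$
$\left(x{\left(-12,10 \right)} + F{\left(-4,-10 \right)}\right)^{2} = \left(27 \cdot 10 + \left(-4 - 10\right)^{2}\right)^{2} = \left(270 + \left(-14\right)^{2}\right)^{2} = \left(270 + 196\right)^{2} = 466^{2} = 217156$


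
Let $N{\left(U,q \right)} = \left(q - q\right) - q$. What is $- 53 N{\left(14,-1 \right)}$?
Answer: $-53$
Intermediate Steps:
$N{\left(U,q \right)} = - q$ ($N{\left(U,q \right)} = 0 - q = - q$)
$- 53 N{\left(14,-1 \right)} = - 53 \left(\left(-1\right) \left(-1\right)\right) = \left(-53\right) 1 = -53$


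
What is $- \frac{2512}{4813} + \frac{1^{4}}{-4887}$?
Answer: $- \frac{12280957}{23521131} \approx -0.52212$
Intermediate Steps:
$- \frac{2512}{4813} + \frac{1^{4}}{-4887} = \left(-2512\right) \frac{1}{4813} + 1 \left(- \frac{1}{4887}\right) = - \frac{2512}{4813} - \frac{1}{4887} = - \frac{12280957}{23521131}$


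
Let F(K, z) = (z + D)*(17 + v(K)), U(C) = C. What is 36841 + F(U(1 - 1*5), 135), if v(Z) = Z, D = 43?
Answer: 39155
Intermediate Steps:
F(K, z) = (17 + K)*(43 + z) (F(K, z) = (z + 43)*(17 + K) = (43 + z)*(17 + K) = (17 + K)*(43 + z))
36841 + F(U(1 - 1*5), 135) = 36841 + (731 + 17*135 + 43*(1 - 1*5) + (1 - 1*5)*135) = 36841 + (731 + 2295 + 43*(1 - 5) + (1 - 5)*135) = 36841 + (731 + 2295 + 43*(-4) - 4*135) = 36841 + (731 + 2295 - 172 - 540) = 36841 + 2314 = 39155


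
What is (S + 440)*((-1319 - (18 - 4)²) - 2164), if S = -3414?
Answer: 10941346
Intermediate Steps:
(S + 440)*((-1319 - (18 - 4)²) - 2164) = (-3414 + 440)*((-1319 - (18 - 4)²) - 2164) = -2974*((-1319 - 1*14²) - 2164) = -2974*((-1319 - 1*196) - 2164) = -2974*((-1319 - 196) - 2164) = -2974*(-1515 - 2164) = -2974*(-3679) = 10941346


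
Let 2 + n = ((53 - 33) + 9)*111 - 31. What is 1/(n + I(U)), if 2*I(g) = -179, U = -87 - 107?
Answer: 2/6193 ≈ 0.00032295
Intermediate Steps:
U = -194
I(g) = -179/2 (I(g) = (½)*(-179) = -179/2)
n = 3186 (n = -2 + (((53 - 33) + 9)*111 - 31) = -2 + ((20 + 9)*111 - 31) = -2 + (29*111 - 31) = -2 + (3219 - 31) = -2 + 3188 = 3186)
1/(n + I(U)) = 1/(3186 - 179/2) = 1/(6193/2) = 2/6193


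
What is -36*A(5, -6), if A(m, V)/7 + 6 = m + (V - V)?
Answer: 252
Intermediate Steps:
A(m, V) = -42 + 7*m (A(m, V) = -42 + 7*(m + (V - V)) = -42 + 7*(m + 0) = -42 + 7*m)
-36*A(5, -6) = -36*(-42 + 7*5) = -36*(-42 + 35) = -36*(-7) = 252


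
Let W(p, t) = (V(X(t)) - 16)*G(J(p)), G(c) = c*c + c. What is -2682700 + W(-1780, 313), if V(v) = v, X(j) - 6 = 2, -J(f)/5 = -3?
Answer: -2684620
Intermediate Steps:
J(f) = 15 (J(f) = -5*(-3) = 15)
X(j) = 8 (X(j) = 6 + 2 = 8)
G(c) = c + c² (G(c) = c² + c = c + c²)
W(p, t) = -1920 (W(p, t) = (8 - 16)*(15*(1 + 15)) = -120*16 = -8*240 = -1920)
-2682700 + W(-1780, 313) = -2682700 - 1920 = -2684620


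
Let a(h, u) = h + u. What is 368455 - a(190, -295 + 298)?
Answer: 368262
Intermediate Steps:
368455 - a(190, -295 + 298) = 368455 - (190 + (-295 + 298)) = 368455 - (190 + 3) = 368455 - 1*193 = 368455 - 193 = 368262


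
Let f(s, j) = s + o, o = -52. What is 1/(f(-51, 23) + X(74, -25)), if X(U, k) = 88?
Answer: -1/15 ≈ -0.066667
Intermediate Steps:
f(s, j) = -52 + s (f(s, j) = s - 52 = -52 + s)
1/(f(-51, 23) + X(74, -25)) = 1/((-52 - 51) + 88) = 1/(-103 + 88) = 1/(-15) = -1/15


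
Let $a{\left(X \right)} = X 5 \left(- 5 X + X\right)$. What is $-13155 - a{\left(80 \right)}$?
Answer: $114845$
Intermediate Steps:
$a{\left(X \right)} = - 20 X^{2}$ ($a{\left(X \right)} = 5 X \left(- 4 X\right) = - 20 X^{2}$)
$-13155 - a{\left(80 \right)} = -13155 - - 20 \cdot 80^{2} = -13155 - \left(-20\right) 6400 = -13155 - -128000 = -13155 + 128000 = 114845$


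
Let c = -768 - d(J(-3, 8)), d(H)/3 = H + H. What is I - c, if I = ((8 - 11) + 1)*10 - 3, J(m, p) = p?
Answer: 793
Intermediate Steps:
d(H) = 6*H (d(H) = 3*(H + H) = 3*(2*H) = 6*H)
c = -816 (c = -768 - 6*8 = -768 - 1*48 = -768 - 48 = -816)
I = -23 (I = (-3 + 1)*10 - 3 = -2*10 - 3 = -20 - 3 = -23)
I - c = -23 - 1*(-816) = -23 + 816 = 793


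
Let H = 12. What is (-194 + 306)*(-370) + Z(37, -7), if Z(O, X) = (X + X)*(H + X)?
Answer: -41510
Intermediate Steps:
Z(O, X) = 2*X*(12 + X) (Z(O, X) = (X + X)*(12 + X) = (2*X)*(12 + X) = 2*X*(12 + X))
(-194 + 306)*(-370) + Z(37, -7) = (-194 + 306)*(-370) + 2*(-7)*(12 - 7) = 112*(-370) + 2*(-7)*5 = -41440 - 70 = -41510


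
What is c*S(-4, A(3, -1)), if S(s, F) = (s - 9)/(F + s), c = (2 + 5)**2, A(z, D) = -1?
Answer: 637/5 ≈ 127.40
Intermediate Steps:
c = 49 (c = 7**2 = 49)
S(s, F) = (-9 + s)/(F + s)
c*S(-4, A(3, -1)) = 49*((-9 - 4)/(-1 - 4)) = 49*(-13/(-5)) = 49*(-1/5*(-13)) = 49*(13/5) = 637/5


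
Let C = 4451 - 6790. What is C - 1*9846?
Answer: -12185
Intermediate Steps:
C = -2339
C - 1*9846 = -2339 - 1*9846 = -2339 - 9846 = -12185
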